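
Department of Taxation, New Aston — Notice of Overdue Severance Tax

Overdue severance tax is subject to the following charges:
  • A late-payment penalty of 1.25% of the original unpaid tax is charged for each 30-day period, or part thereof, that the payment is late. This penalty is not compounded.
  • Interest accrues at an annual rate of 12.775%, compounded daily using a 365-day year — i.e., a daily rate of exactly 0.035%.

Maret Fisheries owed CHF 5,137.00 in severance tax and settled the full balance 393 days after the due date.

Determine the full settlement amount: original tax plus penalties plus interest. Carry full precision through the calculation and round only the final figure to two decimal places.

Penalty periods: ⌈393/30⌉ = 14; penalty = 14 × 1.25% × CHF 5,137.00 = CHF 898.98…
Interest: CHF 5,137.00 × ((1 + 0.00035)^393 − 1) = CHF 5,137.00 × 0.14743146… = CHF 757.3554…
Total = CHF 5,137.00 + CHF 898.9750 + CHF 757.3554… = CHF 6,793.33

CHF 6,793.33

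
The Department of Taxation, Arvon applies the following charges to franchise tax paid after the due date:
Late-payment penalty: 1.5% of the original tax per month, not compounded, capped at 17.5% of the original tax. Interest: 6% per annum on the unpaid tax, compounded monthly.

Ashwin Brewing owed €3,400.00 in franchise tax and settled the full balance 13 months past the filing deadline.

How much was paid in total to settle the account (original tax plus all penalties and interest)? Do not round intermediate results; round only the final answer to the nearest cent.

€4,222.75

Penalty (uncapped): 13 × 1.5% × €3,400.00 = €663.00; cap = 17.5% × €3,400.00 = €595.00 → penalty = €595.00
Interest (6%/yr ÷ 12 = 0.5%/month): €3,400.00 × ((1 + 0.005)^13 − 1) = €227.7531…
Total = €3,400.00 + €595.0000 + €227.7531… = €4,222.75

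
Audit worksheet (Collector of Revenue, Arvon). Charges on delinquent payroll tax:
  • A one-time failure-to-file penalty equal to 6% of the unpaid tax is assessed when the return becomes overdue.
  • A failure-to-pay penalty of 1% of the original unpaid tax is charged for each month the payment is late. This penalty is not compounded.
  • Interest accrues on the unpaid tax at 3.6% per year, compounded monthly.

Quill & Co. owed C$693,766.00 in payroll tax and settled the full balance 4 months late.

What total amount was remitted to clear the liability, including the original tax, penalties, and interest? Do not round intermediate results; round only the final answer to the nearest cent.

C$771,505.33

Failure-to-file penalty: 6% × C$693,766.00 = C$41,625.96
Failure-to-pay penalty = 1% × C$693,766.00 × 4 mo = C$27,750.64
Interest (3.6%/yr ÷ 12 = 0.3%/month): C$693,766.00 × ((1 + 0.003)^4 − 1) = C$8,362.7303…
Total = C$693,766.00 + C$69,376.6000 + C$8,362.7303… = C$771,505.33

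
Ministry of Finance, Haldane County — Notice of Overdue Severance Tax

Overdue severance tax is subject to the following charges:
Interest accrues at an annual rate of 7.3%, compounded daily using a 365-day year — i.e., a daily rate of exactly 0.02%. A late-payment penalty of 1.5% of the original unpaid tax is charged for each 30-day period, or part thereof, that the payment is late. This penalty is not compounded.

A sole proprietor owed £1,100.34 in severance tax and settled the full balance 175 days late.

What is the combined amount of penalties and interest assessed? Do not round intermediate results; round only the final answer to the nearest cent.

£138.22

Penalty periods: ⌈175/30⌉ = 6; penalty = 6 × 1.5% × £1,100.34 = £99.03…
Interest: £1,100.34 × ((1 + 0.0002)^175 − 1) = £1,100.34 × 0.03561608… = £39.1898…
Penalties + interest = £99.0306 + £39.1898… = £138.22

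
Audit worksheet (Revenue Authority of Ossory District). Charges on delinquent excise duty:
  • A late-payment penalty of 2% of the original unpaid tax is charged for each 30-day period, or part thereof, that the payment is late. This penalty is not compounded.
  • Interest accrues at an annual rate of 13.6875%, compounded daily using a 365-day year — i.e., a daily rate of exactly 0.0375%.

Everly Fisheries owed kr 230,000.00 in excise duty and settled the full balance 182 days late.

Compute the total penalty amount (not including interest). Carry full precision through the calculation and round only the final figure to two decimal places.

Penalty periods: ⌈182/30⌉ = 7; penalty = 7 × 2% × kr 230,000.00 = kr 32,200.00

kr 32,200.00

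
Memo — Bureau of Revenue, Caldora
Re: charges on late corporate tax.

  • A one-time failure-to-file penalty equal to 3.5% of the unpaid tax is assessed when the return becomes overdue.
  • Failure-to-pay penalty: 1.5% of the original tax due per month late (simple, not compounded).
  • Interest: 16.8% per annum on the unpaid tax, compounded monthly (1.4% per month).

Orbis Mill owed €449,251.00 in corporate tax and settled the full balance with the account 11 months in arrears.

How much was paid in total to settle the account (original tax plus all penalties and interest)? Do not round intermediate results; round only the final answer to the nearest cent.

€613,337.99

Failure-to-file penalty: 3.5% × €449,251.00 = €15,723.79…
Failure-to-pay penalty: 11 × 1.5% × €449,251.00 = €74,126.42…
Interest: €449,251.00 × ((1 + 0.014)^11 − 1) = €449,251.00 × 0.1652457… = €74,236.7911…
Total = €449,251.00 + €89,850.2000 + €74,236.7911… = €613,337.99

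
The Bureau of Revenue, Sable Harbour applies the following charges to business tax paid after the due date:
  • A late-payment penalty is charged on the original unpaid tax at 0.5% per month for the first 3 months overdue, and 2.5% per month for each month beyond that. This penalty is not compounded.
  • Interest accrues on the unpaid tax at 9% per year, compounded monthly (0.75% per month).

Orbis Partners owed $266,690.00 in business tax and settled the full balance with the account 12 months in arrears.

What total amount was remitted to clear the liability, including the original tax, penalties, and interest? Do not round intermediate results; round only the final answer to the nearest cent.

Penalty, months 1–3: 3 × 0.5% × $266,690.00 = $4,000.35
Penalty, months 4–12: 9 × 2.5% × $266,690.00 = $60,005.25
Interest: $266,690.00 × ((1 + 0.0075)^12 − 1) = $266,690.00 × 0.0938069… = $25,017.3615…
Total = $266,690.00 + $64,005.6000 + $25,017.3615… = $355,712.96

$355,712.96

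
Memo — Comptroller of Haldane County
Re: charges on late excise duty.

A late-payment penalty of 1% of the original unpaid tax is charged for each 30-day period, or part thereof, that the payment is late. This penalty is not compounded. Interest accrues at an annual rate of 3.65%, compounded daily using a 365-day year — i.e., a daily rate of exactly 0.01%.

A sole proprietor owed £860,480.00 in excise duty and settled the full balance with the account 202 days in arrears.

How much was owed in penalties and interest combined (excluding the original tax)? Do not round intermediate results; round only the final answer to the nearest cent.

Penalty periods: ⌈202/30⌉ = 7; penalty = 7 × 1% × £860,480.00 = £60,233.60
Interest: £860,480.00 × ((1 + 0.0001)^202 − 1) = £860,480.00 × 0.02040437… = £17,557.5524…
Penalties + interest = £60,233.6000 + £17,557.5524… = £77,791.15

£77,791.15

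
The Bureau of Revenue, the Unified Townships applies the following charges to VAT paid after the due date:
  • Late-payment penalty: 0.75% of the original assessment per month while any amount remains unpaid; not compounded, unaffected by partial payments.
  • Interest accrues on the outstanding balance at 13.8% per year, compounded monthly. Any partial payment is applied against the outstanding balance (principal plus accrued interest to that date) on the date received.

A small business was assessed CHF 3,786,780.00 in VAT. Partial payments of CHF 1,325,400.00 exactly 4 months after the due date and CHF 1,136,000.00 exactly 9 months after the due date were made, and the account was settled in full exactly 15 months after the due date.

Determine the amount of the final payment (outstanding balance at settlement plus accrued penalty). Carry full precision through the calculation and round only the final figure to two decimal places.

CHF 2,201,593.16

Monthly rate = 13.8% ÷ 12 = 1.15%
Balance at month 4: CHF 3,786,780.0000 × (1 + 0.0115)^4 = CHF 3,963,999.7930…
After CHF 1,325,400.00 payment: CHF 3,963,999.7930… − CHF 1,325,400.00 = CHF 2,638,599.7930…
Balance at month 9: CHF 2,638,599.7930… × (1 + 0.0115)^5 = CHF 2,793,849.1904…
After CHF 1,136,000.00 payment: CHF 2,793,849.1904… − CHF 1,136,000.00 = CHF 1,657,849.1904…
Balance at month 15: CHF 1,657,849.1904… × (1 + 0.0115)^6 = CHF 1,775,580.4075…
Penalty: 15 × 0.75% × CHF 3,786,780.00 = CHF 426,012.75
Final settlement = outstanding balance + penalty = CHF 1,775,580.4075… + CHF 426,012.75 = CHF 2,201,593.16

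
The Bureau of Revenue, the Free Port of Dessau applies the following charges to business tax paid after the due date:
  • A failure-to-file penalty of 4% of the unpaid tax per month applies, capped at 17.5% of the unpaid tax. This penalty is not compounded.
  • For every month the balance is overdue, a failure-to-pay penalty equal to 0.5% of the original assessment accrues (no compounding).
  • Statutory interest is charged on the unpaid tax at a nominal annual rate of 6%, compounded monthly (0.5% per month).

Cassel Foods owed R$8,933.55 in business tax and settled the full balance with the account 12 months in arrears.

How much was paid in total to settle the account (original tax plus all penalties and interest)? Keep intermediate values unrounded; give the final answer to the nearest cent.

Failure-to-file: 12 × 4% × R$8,933.55 = R$4,288.10…, capped at 17.5% × R$8,933.55 = R$1,563.37…
Failure-to-pay penalty = 0.5% × R$8,933.55 × 12 mo = R$536.01…
Interest: R$8,933.55 × ((1 + 0.005)^12 − 1) = R$8,933.55 × 0.0616778… = R$551.0018…
Total = R$8,933.55 + R$2,099.3843… + R$551.0018… = R$11,583.94

R$11,583.94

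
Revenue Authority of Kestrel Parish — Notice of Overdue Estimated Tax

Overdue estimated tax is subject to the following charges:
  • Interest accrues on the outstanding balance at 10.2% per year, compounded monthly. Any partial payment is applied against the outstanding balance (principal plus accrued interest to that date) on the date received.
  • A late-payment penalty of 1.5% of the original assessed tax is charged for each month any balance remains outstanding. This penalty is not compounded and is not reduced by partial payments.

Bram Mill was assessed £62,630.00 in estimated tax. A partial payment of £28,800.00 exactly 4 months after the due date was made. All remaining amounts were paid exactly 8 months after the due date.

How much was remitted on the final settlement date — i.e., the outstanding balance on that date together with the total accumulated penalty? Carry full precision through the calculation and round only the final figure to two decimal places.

£44,741.56

Monthly rate = 10.2% ÷ 12 = 0.85%
Balance at month 4: £62,630.0000 × (1 + 0.0085)^4 = £64,786.7243…
After £28,800.00 payment: £64,786.7243… − £28,800.00 = £35,986.7243…
Balance at month 8: £35,986.7243… × (1 + 0.0085)^4 = £37,225.9617…
Penalty: 8 × 1.5% × £62,630.00 = £7,515.60
Final settlement = outstanding balance + penalty = £37,225.9617… + £7,515.60 = £44,741.56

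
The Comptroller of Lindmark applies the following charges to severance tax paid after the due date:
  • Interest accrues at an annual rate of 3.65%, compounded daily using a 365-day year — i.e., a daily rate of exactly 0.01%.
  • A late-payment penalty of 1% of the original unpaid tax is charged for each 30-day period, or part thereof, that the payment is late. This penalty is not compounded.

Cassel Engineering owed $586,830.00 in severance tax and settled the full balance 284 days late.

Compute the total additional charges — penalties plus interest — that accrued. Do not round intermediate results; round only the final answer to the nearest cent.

Penalty periods: ⌈284/30⌉ = 10; penalty = 10 × 1% × $586,830.00 = $58,683.00
Interest: $586,830.00 × ((1 + 0.0001)^284 − 1) = $586,830.00 × 0.02880566… = $16,904.0279…
Penalties + interest = $58,683.0000 + $16,904.0279… = $75,587.03

$75,587.03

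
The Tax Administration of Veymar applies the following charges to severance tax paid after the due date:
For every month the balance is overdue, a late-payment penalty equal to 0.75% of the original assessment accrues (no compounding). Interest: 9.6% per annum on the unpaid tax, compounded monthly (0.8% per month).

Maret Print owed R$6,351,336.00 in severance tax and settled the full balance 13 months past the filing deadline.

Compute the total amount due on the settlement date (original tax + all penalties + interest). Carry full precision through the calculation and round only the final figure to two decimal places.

Late-payment penalty: 13 × 0.75% × R$6,351,336.00 = R$619,255.26
Interest: R$6,351,336.00 × ((1 + 0.008)^13 − 1) = R$6,351,336.00 × 0.1091414… = R$693,193.7237…
Total = R$6,351,336.00 + R$619,255.2600 + R$693,193.7237… = R$7,663,784.98

R$7,663,784.98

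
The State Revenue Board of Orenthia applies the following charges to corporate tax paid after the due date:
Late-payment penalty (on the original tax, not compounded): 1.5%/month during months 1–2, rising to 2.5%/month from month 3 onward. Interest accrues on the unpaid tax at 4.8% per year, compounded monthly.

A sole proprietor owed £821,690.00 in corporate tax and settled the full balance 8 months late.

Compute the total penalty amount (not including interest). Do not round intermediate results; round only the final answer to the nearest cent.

£147,904.20

Penalty, months 1–2: 2 × 1.5% × £821,690.00 = £24,650.70
Penalty, months 3–8: 6 × 2.5% × £821,690.00 = £123,253.50
Total penalty = £24,650.70 + £123,253.50 = £147,904.20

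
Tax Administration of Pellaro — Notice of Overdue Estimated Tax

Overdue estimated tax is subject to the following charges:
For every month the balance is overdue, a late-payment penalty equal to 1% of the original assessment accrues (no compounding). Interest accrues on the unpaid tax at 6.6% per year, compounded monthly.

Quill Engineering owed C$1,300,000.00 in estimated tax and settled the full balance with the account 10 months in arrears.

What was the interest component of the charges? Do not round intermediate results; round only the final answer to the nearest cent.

Interest (6.6%/yr ÷ 12 = 0.55%/month): C$1,300,000.00 × ((1 + 0.0055)^10 − 1) = C$73,295.8310…

C$73,295.83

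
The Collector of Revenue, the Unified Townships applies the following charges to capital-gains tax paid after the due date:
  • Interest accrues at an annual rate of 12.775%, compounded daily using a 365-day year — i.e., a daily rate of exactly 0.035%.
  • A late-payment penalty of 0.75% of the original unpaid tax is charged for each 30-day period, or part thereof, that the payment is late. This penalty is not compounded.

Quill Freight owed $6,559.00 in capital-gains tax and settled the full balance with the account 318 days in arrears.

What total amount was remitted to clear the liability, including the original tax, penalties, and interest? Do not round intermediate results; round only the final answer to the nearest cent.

Penalty periods: ⌈318/30⌉ = 11; penalty = 11 × 0.75% × $6,559.00 = $541.12…
Interest: $6,559.00 × ((1 + 0.00035)^318 − 1) = $6,559.00 × 0.11770841… = $772.0495…
Total = $6,559.00 + $541.1175 + $772.0495… = $7,872.17

$7,872.17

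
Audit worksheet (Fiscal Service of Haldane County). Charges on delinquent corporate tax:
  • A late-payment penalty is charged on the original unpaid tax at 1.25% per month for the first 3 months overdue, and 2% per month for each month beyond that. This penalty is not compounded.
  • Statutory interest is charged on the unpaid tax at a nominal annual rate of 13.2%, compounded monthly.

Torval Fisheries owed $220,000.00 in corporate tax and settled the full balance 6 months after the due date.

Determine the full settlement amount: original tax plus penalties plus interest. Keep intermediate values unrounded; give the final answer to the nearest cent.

$256,375.20

Penalty, months 1–3: 3 × 1.25% × $220,000.00 = $8,250.00
Penalty, months 4–6: 3 × 2% × $220,000.00 = $13,200.00
Interest (13.2%/yr ÷ 12 = 1.1%/month): $220,000.00 × ((1 + 0.011)^6 − 1) = $14,925.2049…
Total = $220,000.00 + $21,450.0000 + $14,925.2049… = $256,375.20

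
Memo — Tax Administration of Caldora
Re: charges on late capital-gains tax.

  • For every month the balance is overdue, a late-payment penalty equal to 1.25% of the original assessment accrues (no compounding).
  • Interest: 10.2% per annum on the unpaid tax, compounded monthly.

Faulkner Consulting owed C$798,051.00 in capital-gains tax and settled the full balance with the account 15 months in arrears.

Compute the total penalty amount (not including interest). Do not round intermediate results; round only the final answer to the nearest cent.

C$149,634.56

Late-payment penalty = 1.25% × C$798,051.00 × 15 mo = C$149,634.56…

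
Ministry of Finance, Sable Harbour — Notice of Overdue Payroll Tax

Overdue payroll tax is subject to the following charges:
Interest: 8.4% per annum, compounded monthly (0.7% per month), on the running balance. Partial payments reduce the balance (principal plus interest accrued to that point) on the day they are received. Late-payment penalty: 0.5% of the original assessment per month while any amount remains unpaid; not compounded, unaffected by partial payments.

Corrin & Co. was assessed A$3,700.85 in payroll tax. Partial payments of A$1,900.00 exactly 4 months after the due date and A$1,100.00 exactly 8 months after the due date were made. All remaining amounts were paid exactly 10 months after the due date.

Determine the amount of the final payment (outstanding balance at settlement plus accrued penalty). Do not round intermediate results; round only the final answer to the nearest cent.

Balance at month 4: A$3,700.8500 × (1 + 0.007)^4 = A$3,805.5669…
After A$1,900.00 payment: A$3,805.5669… − A$1,900.00 = A$1,905.5669…
Balance at month 8: A$1,905.5669… × (1 + 0.007)^4 = A$1,959.4857…
After A$1,100.00 payment: A$1,959.4857… − A$1,100.00 = A$859.4857…
Balance at month 10: A$859.4857… × (1 + 0.007)^2 = A$871.5606…
Penalty: 10 × 0.5% × A$3,700.85 = A$185.04…
Final settlement = outstanding balance + penalty = A$871.5606… + A$185.04… = A$1,056.60

A$1,056.60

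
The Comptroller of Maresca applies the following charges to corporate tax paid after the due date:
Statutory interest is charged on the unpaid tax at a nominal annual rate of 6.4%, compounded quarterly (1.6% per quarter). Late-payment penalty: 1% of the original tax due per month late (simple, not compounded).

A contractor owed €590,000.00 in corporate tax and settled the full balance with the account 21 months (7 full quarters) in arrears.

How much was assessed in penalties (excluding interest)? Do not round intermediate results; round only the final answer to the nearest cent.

Late-payment penalty = 1% × €590,000.00 × 21 mo = €123,900.00

€123,900.00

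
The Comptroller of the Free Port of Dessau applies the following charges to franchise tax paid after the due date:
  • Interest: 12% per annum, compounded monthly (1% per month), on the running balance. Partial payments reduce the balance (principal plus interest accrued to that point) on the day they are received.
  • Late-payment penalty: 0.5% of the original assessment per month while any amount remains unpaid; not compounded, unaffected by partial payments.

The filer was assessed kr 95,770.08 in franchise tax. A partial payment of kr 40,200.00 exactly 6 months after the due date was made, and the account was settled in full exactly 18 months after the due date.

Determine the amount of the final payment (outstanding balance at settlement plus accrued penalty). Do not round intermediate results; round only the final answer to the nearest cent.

Balance at month 6: kr 95,770.0800 × (1 + 0.01)^6 = kr 101,661.8697…
After kr 40,200.00 payment: kr 101,661.8697… − kr 40,200.00 = kr 61,461.8697…
Balance at month 18: kr 61,461.8697… × (1 + 0.01)^12 = kr 69,256.7732…
Penalty: 18 × 0.5% × kr 95,770.08 = kr 8,619.31…
Final settlement = outstanding balance + penalty = kr 69,256.7732… + kr 8,619.31… = kr 77,876.08

kr 77,876.08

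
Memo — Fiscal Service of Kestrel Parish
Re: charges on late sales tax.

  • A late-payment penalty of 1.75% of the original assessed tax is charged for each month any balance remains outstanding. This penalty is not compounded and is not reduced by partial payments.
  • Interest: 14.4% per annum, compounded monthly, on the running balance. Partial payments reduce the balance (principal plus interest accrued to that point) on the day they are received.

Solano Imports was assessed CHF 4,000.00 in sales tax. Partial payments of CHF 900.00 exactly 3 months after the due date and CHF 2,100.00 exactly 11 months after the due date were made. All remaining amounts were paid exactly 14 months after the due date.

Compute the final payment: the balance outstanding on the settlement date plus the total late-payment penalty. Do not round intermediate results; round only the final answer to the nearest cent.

Monthly rate = 14.4% ÷ 12 = 1.2%
Balance at month 3: CHF 4,000.0000 × (1 + 0.012)^3 = CHF 4,145.7349…
After CHF 900.00 payment: CHF 4,145.7349… − CHF 900.00 = CHF 3,245.7349…
Balance at month 11: CHF 3,245.7349… × (1 + 0.012)^8 = CHF 3,570.7311…
After CHF 2,100.00 payment: CHF 3,570.7311… − CHF 2,100.00 = CHF 1,470.7311…
Balance at month 14: CHF 1,470.7311… × (1 + 0.012)^3 = CHF 1,524.3153…
Penalty: 14 × 1.75% × CHF 4,000.00 = CHF 980.00
Final settlement = outstanding balance + penalty = CHF 1,524.3153… + CHF 980.00 = CHF 2,504.32

CHF 2,504.32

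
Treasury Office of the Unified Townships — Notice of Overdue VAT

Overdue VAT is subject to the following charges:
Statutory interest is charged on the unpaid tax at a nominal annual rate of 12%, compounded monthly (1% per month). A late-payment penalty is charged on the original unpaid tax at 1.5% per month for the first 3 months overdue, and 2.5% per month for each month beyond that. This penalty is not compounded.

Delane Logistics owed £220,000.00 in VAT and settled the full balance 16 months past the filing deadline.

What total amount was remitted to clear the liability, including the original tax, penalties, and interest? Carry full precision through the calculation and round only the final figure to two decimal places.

£339,367.30

Penalty, months 1–3: 3 × 1.5% × £220,000.00 = £9,900.00
Penalty, months 4–16: 13 × 2.5% × £220,000.00 = £71,500.00
Interest: £220,000.00 × ((1 + 0.01)^16 − 1) = £220,000.00 × 0.1725786… = £37,967.3019…
Total = £220,000.00 + £81,400.0000 + £37,967.3019… = £339,367.30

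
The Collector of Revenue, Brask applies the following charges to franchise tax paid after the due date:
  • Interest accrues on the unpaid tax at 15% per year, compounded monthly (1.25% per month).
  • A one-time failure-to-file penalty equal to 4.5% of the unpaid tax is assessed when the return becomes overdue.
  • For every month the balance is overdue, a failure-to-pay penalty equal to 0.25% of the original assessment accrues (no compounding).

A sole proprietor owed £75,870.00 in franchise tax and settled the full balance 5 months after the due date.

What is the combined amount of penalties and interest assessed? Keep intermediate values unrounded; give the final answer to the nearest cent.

£9,224.44

Failure-to-file penalty: 4.5% × £75,870.00 = £3,414.15
Failure-to-pay penalty: 5 × 0.25% × £75,870.00 = £948.38…
Interest: £75,870.00 × ((1 + 0.0125)^5 − 1) = £75,870.00 × 0.0640822… = £4,861.9130…
Penalties + interest = £4,362.5250 + £4,861.9130… = £9,224.44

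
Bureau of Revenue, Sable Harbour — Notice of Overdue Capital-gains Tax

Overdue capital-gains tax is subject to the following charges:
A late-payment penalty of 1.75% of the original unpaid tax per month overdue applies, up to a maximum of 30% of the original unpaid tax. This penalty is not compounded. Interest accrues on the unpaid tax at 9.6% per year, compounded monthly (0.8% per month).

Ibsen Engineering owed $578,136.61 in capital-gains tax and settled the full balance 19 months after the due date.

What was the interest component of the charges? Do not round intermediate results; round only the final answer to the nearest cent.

$94,500.12

Interest: $578,136.61 × ((1 + 0.008)^19 − 1) = $578,136.61 × 0.1634564… = $94,500.1246…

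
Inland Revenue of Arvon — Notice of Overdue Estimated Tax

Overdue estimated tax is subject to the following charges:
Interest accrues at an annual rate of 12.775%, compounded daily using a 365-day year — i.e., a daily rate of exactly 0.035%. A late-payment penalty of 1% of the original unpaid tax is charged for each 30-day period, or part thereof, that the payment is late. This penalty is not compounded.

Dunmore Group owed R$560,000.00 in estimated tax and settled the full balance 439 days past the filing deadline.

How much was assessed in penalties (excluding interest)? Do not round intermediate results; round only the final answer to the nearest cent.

Penalty periods: ⌈439/30⌉ = 15; penalty = 15 × 1% × R$560,000.00 = R$84,000.00

R$84,000.00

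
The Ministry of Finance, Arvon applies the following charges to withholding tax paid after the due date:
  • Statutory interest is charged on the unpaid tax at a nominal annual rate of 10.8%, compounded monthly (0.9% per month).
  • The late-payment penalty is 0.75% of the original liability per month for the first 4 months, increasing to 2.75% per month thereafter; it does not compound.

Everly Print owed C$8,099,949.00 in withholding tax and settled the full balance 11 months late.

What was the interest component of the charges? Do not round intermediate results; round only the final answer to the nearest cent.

C$838,972.29

Interest: C$8,099,949.00 × ((1 + 0.009)^11 − 1) = C$8,099,949.00 × 0.1035775… = C$838,972.2866…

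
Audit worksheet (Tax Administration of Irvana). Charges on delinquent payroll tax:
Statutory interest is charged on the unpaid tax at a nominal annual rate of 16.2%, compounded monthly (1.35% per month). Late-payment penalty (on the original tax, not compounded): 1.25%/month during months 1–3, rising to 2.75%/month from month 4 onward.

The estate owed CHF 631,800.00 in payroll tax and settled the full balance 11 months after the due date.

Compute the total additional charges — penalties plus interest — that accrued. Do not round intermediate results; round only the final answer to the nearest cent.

CHF 263,107.35

Penalty, months 1–3: 3 × 1.25% × CHF 631,800.00 = CHF 23,692.50
Penalty, months 4–11: 8 × 2.75% × CHF 631,800.00 = CHF 138,996.00
Interest: CHF 631,800.00 × ((1 + 0.0135)^11 − 1) = CHF 631,800.00 × 0.1589409… = CHF 100,418.8498…
Penalties + interest = CHF 162,688.5000 + CHF 100,418.8498… = CHF 263,107.35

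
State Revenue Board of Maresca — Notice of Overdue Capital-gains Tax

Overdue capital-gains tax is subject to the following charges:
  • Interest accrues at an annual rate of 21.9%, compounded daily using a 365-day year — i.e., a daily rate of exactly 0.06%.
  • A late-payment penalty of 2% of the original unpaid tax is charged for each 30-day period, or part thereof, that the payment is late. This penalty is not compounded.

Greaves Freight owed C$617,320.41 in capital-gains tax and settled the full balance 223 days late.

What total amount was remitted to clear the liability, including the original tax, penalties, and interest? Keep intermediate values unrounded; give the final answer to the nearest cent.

C$804,441.52

Penalty periods: ⌈223/30⌉ = 8; penalty = 8 × 2% × C$617,320.41 = C$98,771.27…
Interest: C$617,320.41 × ((1 + 0.0006)^223 − 1) = C$617,320.41 × 0.14311830… = C$88,349.8455…
Total = C$617,320.41 + C$98,771.2656 + C$88,349.8455… = C$804,441.52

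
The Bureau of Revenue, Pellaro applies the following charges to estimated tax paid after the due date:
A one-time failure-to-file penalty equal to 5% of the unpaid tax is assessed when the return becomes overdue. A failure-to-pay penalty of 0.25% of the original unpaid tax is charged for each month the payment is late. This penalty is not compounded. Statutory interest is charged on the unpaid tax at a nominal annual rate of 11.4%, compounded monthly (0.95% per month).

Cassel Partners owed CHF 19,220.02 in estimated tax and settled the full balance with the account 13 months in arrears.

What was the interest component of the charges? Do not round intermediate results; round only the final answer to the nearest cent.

CHF 2,513.80

Interest: CHF 19,220.02 × ((1 + 0.0095)^13 − 1) = CHF 19,220.02 × 0.1307906… = CHF 2,513.7986…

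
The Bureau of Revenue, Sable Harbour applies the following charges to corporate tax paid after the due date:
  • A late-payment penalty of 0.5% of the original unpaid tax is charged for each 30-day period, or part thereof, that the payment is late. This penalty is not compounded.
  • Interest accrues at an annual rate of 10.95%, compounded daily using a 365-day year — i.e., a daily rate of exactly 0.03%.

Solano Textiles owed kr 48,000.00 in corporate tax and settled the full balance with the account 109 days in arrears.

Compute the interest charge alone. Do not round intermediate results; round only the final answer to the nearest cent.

kr 1,595.30

Interest: kr 48,000.00 × ((1 + 0.0003)^109 − 1) = kr 48,000.00 × 0.03323545… = kr 1,595.3018…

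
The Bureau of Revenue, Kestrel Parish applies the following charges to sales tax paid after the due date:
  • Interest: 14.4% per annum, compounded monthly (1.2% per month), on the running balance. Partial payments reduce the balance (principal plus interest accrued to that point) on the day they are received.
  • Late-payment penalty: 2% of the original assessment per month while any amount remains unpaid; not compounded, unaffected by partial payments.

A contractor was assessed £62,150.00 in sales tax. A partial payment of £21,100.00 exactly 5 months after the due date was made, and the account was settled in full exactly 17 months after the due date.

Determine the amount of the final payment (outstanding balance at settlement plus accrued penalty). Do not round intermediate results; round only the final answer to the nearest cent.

£72,905.76

Balance at month 5: £62,150.0000 × (1 + 0.012)^5 = £65,969.5764…
After £21,100.00 payment: £65,969.5764… − £21,100.00 = £44,869.5764…
Balance at month 17: £44,869.5764… × (1 + 0.012)^12 = £51,774.7630…
Penalty: 17 × 2% × £62,150.00 = £21,131.00
Final settlement = outstanding balance + penalty = £51,774.7630… + £21,131.00 = £72,905.76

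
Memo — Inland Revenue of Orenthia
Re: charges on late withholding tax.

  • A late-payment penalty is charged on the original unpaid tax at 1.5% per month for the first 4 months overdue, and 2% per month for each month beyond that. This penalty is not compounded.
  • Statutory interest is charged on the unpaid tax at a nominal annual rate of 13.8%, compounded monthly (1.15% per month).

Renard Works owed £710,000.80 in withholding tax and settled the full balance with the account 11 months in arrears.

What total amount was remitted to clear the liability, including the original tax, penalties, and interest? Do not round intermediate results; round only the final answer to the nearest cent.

£947,162.76

Penalty, months 1–4: 4 × 1.5% × £710,000.80 = £42,600.05…
Penalty, months 5–11: 7 × 2% × £710,000.80 = £99,400.11…
Interest: £710,000.80 × ((1 + 0.0115)^11 − 1) = £710,000.80 × 0.1340306… = £95,161.8049…
Total = £710,000.80 + £142,000.1600 + £95,161.8049… = £947,162.76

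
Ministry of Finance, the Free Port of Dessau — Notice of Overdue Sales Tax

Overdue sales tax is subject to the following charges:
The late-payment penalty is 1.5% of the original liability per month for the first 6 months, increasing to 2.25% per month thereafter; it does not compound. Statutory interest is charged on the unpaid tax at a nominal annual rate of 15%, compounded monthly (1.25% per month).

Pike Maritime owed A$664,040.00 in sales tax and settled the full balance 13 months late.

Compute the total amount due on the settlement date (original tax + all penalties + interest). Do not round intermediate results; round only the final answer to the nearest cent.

Penalty, months 1–6: 6 × 1.5% × A$664,040.00 = A$59,763.60
Penalty, months 7–13: 7 × 2.25% × A$664,040.00 = A$104,586.30
Interest: A$664,040.00 × ((1 + 0.0125)^13 − 1) = A$664,040.00 × 0.1752639… = A$116,382.2728…
Total = A$664,040.00 + A$164,349.9000 + A$116,382.2728… = A$944,772.17

A$944,772.17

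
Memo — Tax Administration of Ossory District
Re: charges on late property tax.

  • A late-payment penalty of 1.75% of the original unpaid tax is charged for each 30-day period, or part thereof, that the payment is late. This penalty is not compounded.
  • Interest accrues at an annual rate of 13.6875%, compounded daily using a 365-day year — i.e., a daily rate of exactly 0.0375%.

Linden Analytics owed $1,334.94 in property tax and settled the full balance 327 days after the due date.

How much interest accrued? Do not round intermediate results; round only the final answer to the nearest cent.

$174.12

Interest: $1,334.94 × ((1 + 0.000375)^327 − 1) = $1,334.94 × 0.13043443… = $174.1221…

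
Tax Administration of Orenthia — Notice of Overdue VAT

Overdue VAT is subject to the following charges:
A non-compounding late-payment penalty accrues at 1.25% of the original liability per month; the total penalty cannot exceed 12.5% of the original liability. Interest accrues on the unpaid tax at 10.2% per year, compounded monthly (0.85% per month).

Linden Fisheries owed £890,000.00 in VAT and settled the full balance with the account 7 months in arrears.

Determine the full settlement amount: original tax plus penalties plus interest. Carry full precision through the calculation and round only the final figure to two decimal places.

Penalty: 7 × 1.25% × £890,000.00 = £77,875.00 (below the 12.5% cap of £111,250.00)
Interest: £890,000.00 × ((1 + 0.0085)^7 − 1) = £890,000.00 × 0.0610389… = £54,324.6459…
Total = £890,000.00 + £77,875.0000 + £54,324.6459… = £1,022,199.65

£1,022,199.65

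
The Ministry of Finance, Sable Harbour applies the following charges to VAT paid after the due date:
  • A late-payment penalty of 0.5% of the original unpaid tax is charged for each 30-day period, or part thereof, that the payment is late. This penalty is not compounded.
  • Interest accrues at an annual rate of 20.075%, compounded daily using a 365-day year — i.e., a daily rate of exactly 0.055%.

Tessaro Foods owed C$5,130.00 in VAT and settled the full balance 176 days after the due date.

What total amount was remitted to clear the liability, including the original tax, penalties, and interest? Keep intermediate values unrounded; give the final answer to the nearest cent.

Penalty periods: ⌈176/30⌉ = 6; penalty = 6 × 0.5% × C$5,130.00 = C$153.90
Interest: C$5,130.00 × ((1 + 0.00055)^176 − 1) = C$5,130.00 × 0.10161071… = C$521.2629…
Total = C$5,130.00 + C$153.9000 + C$521.2629… = C$5,805.16

C$5,805.16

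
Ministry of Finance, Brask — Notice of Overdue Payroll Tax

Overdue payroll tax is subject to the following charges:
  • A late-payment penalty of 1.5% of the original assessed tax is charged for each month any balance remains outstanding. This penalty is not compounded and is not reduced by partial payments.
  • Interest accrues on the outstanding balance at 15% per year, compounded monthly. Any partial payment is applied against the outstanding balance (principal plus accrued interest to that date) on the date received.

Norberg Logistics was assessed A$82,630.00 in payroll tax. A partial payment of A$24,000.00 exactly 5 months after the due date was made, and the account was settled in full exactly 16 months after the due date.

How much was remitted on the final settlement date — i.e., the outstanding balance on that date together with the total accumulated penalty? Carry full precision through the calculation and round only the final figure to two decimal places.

A$93,116.49

Monthly rate = 15% ÷ 12 = 1.25%
Balance at month 5: A$82,630.0000 × (1 + 0.0125)^5 = A$87,925.1084…
After A$24,000.00 payment: A$87,925.1084… − A$24,000.00 = A$63,925.1084…
Balance at month 16: A$63,925.1084… × (1 + 0.0125)^11 = A$73,285.2922…
Penalty: 16 × 1.5% × A$82,630.00 = A$19,831.20
Final settlement = outstanding balance + penalty = A$73,285.2922… + A$19,831.20 = A$93,116.49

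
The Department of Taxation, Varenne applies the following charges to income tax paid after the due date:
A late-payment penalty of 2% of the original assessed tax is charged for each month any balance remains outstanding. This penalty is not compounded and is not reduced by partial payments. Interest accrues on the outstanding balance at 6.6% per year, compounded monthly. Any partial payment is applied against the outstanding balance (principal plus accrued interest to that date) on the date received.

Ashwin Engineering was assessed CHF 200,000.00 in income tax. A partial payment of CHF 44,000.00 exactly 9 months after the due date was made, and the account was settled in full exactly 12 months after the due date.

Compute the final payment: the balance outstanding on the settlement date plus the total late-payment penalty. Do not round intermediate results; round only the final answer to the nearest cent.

Monthly rate = 6.6% ÷ 12 = 0.55%
Balance at month 9: CHF 200,000.0000 × (1 + 0.0055)^9 = CHF 210,120.6183…
After CHF 44,000.00 payment: CHF 210,120.6183… − CHF 44,000.00 = CHF 166,120.6183…
Balance at month 12: CHF 166,120.6183… × (1 + 0.0055)^3 = CHF 168,876.7116…
Penalty: 12 × 2% × CHF 200,000.00 = CHF 48,000.00
Final settlement = outstanding balance + penalty = CHF 168,876.7116… + CHF 48,000.00 = CHF 216,876.71

CHF 216,876.71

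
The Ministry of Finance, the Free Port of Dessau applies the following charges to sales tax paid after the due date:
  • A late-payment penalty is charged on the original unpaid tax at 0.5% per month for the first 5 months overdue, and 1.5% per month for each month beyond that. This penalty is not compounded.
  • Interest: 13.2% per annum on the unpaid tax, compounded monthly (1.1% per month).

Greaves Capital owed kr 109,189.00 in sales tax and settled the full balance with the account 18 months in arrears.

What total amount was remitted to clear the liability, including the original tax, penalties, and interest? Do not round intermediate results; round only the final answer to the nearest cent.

Penalty, months 1–5: 5 × 0.5% × kr 109,189.00 = kr 2,729.73…
Penalty, months 6–18: 13 × 1.5% × kr 109,189.00 = kr 21,291.86…
Interest: kr 109,189.00 × ((1 + 0.011)^18 − 1) = kr 109,189.00 × 0.2176453… = kr 23,764.4738…
Total = kr 109,189.00 + kr 24,021.5800 + kr 23,764.4738… = kr 156,975.05

kr 156,975.05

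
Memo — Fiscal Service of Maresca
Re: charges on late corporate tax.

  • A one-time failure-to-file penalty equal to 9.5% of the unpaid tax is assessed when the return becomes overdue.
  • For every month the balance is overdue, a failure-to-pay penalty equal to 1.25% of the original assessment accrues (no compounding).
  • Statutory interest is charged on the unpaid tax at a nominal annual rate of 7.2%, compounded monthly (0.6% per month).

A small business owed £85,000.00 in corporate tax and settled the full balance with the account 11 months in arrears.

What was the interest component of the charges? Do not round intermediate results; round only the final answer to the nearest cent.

Interest: £85,000.00 × ((1 + 0.006)^11 − 1) = £85,000.00 × 0.0680161… = £5,781.3661…

£5,781.37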